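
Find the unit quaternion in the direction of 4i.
i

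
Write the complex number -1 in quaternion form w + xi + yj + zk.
-1 + 0i + 0j + 0k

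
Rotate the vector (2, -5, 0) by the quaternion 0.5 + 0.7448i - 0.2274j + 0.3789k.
(4.807, 2.063, -1.279)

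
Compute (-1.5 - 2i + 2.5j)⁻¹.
-0.12 + 0.16i - 0.2j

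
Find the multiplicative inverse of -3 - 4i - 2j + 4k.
-0.0667 + 0.0889i + 0.0444j - 0.0889k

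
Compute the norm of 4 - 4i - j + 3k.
√42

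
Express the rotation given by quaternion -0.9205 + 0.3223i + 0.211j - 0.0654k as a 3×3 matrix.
[[0.9024, 0.0156, -0.4306], [0.2564, 0.7837, 0.5658], [0.3463, -0.621, 0.7032]]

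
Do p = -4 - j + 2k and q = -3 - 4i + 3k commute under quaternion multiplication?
No: pq = 6 + 13i - 5j - 22k ≠ 6 + 19i + 11j - 14k = qp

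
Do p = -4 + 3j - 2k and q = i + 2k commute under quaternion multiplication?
No: pq = 4 + 2i - 2j - 11k ≠ 4 - 10i + 2j - 5k = qp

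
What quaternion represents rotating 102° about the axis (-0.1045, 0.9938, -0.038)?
0.6293 - 0.0812i + 0.7723j - 0.0295k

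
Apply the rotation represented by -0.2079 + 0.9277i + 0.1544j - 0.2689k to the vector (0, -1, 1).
(-0.738, 1.169, -0.3)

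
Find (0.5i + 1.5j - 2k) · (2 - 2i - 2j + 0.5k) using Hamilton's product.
5 - 2.25i + 6.75j - 2k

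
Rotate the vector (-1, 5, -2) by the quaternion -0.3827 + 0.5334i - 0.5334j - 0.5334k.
(-4.427, -2.484, 2.057)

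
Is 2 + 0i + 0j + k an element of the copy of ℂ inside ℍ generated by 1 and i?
No. The quaternion 2 + k has j-coefficient y = 0 and k-coefficient z = 1, not both zero, so it does not lie in the complex subalgebra spanned by 1 and i.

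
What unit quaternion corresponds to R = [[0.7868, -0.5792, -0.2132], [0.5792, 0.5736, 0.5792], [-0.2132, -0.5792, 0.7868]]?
0.887 - 0.3265i + 0.3265k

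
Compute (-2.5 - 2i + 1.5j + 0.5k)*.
-2.5 + 2i - 1.5j - 0.5k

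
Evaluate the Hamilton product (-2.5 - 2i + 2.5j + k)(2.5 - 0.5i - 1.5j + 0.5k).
-4 - i + 10.5j + 5.5k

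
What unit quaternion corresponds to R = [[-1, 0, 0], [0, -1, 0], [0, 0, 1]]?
k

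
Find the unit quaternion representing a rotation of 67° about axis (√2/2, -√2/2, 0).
0.8339 + 0.3903i - 0.3903j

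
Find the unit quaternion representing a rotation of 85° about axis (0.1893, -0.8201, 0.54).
0.7373 + 0.1279i - 0.5541j + 0.3648k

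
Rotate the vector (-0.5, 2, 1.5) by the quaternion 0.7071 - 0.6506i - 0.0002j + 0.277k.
(-1.747, 1.184, -1.43)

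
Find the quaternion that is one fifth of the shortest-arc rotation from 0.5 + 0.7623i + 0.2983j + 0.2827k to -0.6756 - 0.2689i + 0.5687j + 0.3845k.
0.6283 + 0.7545i + 0.1152j + 0.1504k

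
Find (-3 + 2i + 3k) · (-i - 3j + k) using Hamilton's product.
-1 + 12i + 4j - 9k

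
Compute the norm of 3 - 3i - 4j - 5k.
√59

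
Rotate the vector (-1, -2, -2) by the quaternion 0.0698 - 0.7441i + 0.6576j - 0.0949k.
(1.348, 1.285, 2.352)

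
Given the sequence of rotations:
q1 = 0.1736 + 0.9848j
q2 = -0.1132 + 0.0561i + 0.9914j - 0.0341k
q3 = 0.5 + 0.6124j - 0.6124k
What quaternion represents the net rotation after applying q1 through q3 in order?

q2 · q1 = -0.996 + 0.0433i + 0.0606j + 0.0493k
q3 · q2 · q1 = -0.5049 + 0.089i - 0.6062j + 0.6081k
-0.5049 + 0.089i - 0.6062j + 0.6081k


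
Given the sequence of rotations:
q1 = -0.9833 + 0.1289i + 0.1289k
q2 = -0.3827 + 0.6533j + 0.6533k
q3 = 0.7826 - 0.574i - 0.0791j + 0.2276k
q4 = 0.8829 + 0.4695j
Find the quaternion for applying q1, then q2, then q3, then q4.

q2 · q1 = 0.2921 + 0.0349i - 0.5582j - 0.7759k
q3 · q2 · q1 = 0.3811 + 0.0481i - 0.8974j - 0.2176k
q4 · q3 · q2 · q1 = 0.7578 - 0.0597i - 0.6134j - 0.2147k
0.7578 - 0.0597i - 0.6134j - 0.2147k


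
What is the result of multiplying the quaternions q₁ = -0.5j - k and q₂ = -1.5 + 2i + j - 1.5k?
-1 + 1.75i - 1.25j + 2.5k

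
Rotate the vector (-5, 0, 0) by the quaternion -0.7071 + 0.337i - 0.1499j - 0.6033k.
(-1.136, -3.761, 3.093)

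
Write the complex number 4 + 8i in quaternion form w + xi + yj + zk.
4 + 8i + 0j + 0k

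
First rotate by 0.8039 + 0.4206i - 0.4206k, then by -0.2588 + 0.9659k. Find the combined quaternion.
0.1982 - 0.1089i + 0.4063j + 0.8853k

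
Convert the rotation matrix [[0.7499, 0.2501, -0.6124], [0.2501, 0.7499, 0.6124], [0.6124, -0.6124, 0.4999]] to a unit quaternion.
0.866 - 0.3536i - 0.3536j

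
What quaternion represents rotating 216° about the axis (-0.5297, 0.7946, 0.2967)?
-0.309 - 0.5038i + 0.7557j + 0.2822k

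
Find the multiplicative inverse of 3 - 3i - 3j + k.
0.1071 + 0.1071i + 0.1071j - 0.0357k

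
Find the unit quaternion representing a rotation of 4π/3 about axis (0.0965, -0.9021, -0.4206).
-0.5 + 0.0836i - 0.7812j - 0.3643k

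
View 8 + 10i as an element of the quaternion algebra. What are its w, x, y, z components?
8 + 10i + 0j + 0k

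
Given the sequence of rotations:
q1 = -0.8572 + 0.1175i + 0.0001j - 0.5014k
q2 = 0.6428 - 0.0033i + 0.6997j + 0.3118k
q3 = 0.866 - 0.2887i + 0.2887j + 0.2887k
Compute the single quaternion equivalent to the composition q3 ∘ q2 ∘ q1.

q2 · q1 = -0.3944 - 0.2725i - 0.5647j - 0.6718k
q3 · q2 · q1 = -0.0632 - 0.153i - 0.8755j - 0.4539k
-0.0632 - 0.153i - 0.8755j - 0.4539k


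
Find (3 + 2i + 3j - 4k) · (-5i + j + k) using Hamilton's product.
11 - 8i + 21j + 20k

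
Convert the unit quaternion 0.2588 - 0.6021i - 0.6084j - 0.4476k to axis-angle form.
axis = (-0.6233, -0.6299, -0.4634), θ = 5π/6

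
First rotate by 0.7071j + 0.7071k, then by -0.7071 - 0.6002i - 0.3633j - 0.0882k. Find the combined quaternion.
0.3193 - 0.1945i - 0.0756j - 0.9244k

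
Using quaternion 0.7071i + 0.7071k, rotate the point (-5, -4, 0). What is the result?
(0, 4, -5)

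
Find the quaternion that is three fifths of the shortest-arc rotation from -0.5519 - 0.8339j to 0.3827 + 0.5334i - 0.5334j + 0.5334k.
-0.0063 + 0.3939i - 0.8304j + 0.3939k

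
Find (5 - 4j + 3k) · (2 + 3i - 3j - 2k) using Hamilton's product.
4 + 32i - 14j + 8k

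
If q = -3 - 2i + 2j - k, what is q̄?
-3 + 2i - 2j + k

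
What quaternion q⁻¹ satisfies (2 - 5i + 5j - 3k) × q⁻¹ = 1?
0.0317 + 0.0794i - 0.0794j + 0.0476k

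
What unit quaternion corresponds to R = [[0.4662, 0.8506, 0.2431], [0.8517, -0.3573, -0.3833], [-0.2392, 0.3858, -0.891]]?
0.2334 + 0.8238i + 0.5166j + 0.0012k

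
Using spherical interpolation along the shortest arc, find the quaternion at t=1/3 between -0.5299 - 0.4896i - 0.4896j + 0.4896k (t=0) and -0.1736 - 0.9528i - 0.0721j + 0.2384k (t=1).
-0.4379 - 0.6943i - 0.3723j + 0.4331k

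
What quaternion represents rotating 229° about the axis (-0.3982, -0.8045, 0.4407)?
-0.4147 - 0.3623i - 0.7321j + 0.401k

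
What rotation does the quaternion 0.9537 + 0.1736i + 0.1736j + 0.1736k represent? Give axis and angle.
axis = (√3/3, √3/3, √3/3), θ = 35°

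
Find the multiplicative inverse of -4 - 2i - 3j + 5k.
-0.0741 + 0.037i + 0.0556j - 0.0926k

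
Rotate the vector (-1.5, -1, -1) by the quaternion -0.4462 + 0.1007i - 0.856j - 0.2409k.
(0.544, -1.43, 1.382)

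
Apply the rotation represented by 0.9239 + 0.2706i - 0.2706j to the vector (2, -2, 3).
(0.5, -3.5, 2.121)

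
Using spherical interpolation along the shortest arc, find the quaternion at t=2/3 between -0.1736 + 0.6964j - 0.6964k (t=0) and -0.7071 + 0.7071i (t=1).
-0.6669 + 0.5858i + 0.3256j - 0.3256k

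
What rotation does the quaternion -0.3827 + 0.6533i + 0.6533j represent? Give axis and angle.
axis = (√2/2, √2/2, 0), θ = 5π/4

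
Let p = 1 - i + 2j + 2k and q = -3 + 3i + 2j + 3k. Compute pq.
-10 + 8i + 5j - 11k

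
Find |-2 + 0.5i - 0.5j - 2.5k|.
3.279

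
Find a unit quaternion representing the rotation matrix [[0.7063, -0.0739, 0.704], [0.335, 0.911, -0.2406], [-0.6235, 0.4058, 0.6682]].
0.9063 + 0.1783i + 0.3662j + 0.1128k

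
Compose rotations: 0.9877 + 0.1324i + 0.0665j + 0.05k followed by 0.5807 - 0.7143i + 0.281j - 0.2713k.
0.663 - 0.5965i + 0.316j - 0.3236k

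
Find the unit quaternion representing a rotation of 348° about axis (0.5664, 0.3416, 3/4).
-0.9945 + 0.0592i + 0.0357j + 0.0784k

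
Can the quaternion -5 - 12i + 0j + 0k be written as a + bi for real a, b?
Yes. The quaternion -5 - 12i has j- and k-coefficients y = z = 0, so it lies in the complex subalgebra spanned by 1 and i.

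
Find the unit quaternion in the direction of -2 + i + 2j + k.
-0.6325 + 0.3162i + 0.6325j + 0.3162k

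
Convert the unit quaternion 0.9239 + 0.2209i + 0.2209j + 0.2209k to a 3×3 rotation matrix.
[[0.8048, -0.3106, 0.5058], [0.5058, 0.8048, -0.3106], [-0.3106, 0.5058, 0.8048]]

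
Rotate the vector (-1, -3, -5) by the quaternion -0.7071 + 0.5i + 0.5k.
(-5.121, -2.828, -0.879)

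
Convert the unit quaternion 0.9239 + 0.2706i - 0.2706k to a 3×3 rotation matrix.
[[0.8536, 0.5, -0.1464], [-0.5, 0.7071, -0.5], [-0.1464, 0.5, 0.8536]]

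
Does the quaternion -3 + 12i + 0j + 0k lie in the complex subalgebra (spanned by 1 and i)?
Yes. The quaternion -3 + 12i has j- and k-coefficients y = z = 0, so it lies in the complex subalgebra spanned by 1 and i.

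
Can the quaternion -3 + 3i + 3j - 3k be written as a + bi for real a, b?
No. The quaternion -3 + 3i + 3j - 3k has j-coefficient y = 3 and k-coefficient z = -3, not both zero, so it does not lie in the complex subalgebra spanned by 1 and i.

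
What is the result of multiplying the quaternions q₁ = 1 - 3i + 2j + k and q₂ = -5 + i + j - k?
-3 + 13i - 11j - 11k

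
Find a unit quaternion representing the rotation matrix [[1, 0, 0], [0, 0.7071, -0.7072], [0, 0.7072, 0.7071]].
0.9239 + 0.3827i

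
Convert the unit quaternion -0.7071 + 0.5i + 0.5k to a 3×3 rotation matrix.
[[0.5, 0.7071, 0.5], [-0.7071, 0, 0.7071], [0.5, -0.7071, 0.5]]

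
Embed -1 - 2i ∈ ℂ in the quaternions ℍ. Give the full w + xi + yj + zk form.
-1 - 2i + 0j + 0k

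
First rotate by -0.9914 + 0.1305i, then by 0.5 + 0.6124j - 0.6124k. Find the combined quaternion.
-0.4957 + 0.0653i - 0.6871j + 0.5272k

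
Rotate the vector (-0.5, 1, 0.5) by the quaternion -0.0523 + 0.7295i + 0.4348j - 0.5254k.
(0.138, -1.151, -0.394)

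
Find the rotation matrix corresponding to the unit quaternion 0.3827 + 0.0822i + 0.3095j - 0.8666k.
[[-0.6936, 0.7142, 0.0944], [-0.6124, -0.5155, -0.5993], [-0.3794, -0.4735, 0.7949]]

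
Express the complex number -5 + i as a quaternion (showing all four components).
-5 + i + 0j + 0k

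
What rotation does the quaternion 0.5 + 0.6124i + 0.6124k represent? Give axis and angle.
axis = (√2/2, 0, √2/2), θ = 2π/3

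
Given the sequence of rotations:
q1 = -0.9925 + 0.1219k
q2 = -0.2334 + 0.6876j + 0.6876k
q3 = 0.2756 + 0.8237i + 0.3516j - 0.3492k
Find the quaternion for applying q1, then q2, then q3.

q2 · q1 = 0.1478 + 0.0838i - 0.6824j - 0.7109k
q3 · q2 · q1 = -0.0366 - 0.3434i + 0.4202j - 0.8391k
-0.0366 - 0.3434i + 0.4202j - 0.8391k


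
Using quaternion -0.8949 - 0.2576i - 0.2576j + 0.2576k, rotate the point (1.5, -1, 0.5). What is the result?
(0.672, -1.524, -0.852)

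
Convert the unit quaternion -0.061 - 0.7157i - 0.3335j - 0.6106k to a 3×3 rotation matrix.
[[0.0319, 0.4029, 0.9147], [0.5519, -0.7701, 0.32], [0.8333, 0.4946, -0.2469]]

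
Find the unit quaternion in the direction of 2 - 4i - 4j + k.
0.3288 - 0.6576i - 0.6576j + 0.1644k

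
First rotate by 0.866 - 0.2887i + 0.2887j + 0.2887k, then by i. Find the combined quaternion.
0.2887 + 0.866i - 0.2887j + 0.2887k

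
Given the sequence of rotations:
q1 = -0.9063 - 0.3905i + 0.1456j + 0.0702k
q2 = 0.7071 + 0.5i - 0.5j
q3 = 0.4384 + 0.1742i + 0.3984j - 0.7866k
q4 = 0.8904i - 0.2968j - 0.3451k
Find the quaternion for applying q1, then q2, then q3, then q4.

q2 · q1 = -0.3728 - 0.7644i + 0.521j - 0.0728k
q3 · q2 · q1 = -0.2951 - 0.0192i + 0.6938j + 0.6566k
q4 · q3 · q2 · q1 = 0.4496 - 0.2182i - 0.4904j + 0.7139k
0.4496 - 0.2182i - 0.4904j + 0.7139k


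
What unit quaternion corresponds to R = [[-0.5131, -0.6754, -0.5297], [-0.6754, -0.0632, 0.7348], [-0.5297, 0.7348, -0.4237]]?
-0.4934i + 0.6844j + 0.5368k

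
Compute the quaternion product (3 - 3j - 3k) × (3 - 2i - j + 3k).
15 - 18i - 6j - 6k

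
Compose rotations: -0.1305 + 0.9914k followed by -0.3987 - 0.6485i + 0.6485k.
-0.5909 + 0.0846i + 0.6429j - 0.4799k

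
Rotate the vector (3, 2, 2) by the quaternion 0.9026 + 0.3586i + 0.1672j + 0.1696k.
(3.134, 1.468, 2.241)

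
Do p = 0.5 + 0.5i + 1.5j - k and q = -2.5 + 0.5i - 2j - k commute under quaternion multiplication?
No: pq = 0.5 - 4.5i - 4.75j + 0.25k ≠ 0.5 + 2.5i - 4.75j + 3.75k = qp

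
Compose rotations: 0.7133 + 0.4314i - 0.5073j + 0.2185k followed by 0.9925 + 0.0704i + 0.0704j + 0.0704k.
0.6979 + 0.5295i - 0.4383j + 0.201k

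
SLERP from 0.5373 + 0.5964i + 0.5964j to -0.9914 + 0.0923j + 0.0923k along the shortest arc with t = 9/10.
0.9935 + 0.0727i - 0.0137j - 0.0864k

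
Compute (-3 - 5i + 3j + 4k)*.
-3 + 5i - 3j - 4k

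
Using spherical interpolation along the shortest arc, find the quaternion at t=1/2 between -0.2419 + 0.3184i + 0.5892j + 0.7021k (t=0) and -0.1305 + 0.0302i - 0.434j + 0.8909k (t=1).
-0.2217 + 0.2075i + 0.0924j + 0.9483k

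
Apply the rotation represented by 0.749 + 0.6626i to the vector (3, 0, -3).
(3, 2.978, -0.366)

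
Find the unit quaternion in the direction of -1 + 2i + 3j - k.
-0.2582 + 0.5164i + 0.7746j - 0.2582k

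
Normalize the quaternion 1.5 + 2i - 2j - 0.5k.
0.4629 + 0.6172i - 0.6172j - 0.1543k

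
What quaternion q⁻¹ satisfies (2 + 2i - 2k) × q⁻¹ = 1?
0.1667 - 0.1667i + 0.1667k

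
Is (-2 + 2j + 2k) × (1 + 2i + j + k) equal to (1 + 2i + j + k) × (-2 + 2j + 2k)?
No: pq = -6 - 4i + 4j - 4k ≠ -6 - 4i - 4j + 4k = qp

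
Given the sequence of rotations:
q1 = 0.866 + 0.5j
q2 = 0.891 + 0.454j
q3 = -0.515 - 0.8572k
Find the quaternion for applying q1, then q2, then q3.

q2 · q1 = 0.5446 + 0.8387j
q3 · q2 · q1 = -0.2805 + 0.7189i - 0.4319j - 0.4668k
-0.2805 + 0.7189i - 0.4319j - 0.4668k


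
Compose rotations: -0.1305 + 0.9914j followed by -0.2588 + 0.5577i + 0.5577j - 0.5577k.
-0.5191 + 0.4801i - 0.3294j + 0.6257k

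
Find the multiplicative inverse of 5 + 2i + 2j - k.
0.1471 - 0.0588i - 0.0588j + 0.0294k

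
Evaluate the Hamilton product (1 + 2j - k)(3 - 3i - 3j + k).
10 - 4i + 6j + 4k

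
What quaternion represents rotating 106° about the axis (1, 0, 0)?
0.6018 + 0.7986i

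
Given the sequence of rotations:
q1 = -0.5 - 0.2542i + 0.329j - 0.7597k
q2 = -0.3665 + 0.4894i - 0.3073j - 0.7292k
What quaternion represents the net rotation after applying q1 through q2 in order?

q2 · q1 = -0.1452 + 0.3218i + 0.5902j + 0.7259k
-0.1452 + 0.3218i + 0.5902j + 0.7259k


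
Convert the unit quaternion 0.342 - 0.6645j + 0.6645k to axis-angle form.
axis = (0, -√2/2, √2/2), θ = 140°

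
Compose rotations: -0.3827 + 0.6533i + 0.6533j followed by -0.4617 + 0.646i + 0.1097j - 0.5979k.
-0.317 - 0.1582i - 0.7342j + 0.5792k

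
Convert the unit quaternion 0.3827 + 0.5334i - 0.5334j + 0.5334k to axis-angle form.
axis = (√3/3, -√3/3, √3/3), θ = 3π/4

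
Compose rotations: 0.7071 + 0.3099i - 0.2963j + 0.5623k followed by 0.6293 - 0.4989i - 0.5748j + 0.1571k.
0.3409 - 0.4344i - 0.2637j + 0.7909k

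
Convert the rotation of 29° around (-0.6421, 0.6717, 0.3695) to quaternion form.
0.9681 - 0.1608i + 0.1682j + 0.0925k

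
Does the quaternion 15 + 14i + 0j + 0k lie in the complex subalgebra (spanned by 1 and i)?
Yes. The quaternion 15 + 14i has j- and k-coefficients y = z = 0, so it lies in the complex subalgebra spanned by 1 and i.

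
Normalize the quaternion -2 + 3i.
-0.5547 + 0.8321i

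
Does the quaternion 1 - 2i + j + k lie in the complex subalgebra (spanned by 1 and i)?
No. The quaternion 1 - 2i + j + k has j-coefficient y = 1 and k-coefficient z = 1, not both zero, so it does not lie in the complex subalgebra spanned by 1 and i.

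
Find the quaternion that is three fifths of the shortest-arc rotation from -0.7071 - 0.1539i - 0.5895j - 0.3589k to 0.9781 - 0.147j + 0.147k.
-0.9501 - 0.0684i - 0.1663j - 0.255k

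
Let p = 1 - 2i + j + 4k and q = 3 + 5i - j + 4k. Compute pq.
-2 + 7i + 30j + 13k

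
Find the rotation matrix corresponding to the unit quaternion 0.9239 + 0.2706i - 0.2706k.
[[0.8536, 0.5, -0.1464], [-0.5, 0.7071, -0.5], [-0.1464, 0.5, 0.8536]]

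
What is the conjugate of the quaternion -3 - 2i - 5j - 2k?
-3 + 2i + 5j + 2k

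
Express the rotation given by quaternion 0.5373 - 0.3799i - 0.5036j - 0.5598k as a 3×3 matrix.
[[-0.134, 0.9842, -0.1158], [-0.2189, 0.0846, 0.9721], [0.9665, 0.1556, 0.2041]]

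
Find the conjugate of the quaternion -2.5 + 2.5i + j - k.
-2.5 - 2.5i - j + k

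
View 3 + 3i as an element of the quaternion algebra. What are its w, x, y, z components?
3 + 3i + 0j + 0k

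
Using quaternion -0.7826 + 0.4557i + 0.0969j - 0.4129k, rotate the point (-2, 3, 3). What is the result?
(-4.538, 1.162, -0.233)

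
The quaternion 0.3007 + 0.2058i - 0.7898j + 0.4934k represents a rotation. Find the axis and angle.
axis = (0.2158, -0.8281, 0.5173), θ = 145°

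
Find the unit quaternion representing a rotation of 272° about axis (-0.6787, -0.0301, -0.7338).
-0.7193 - 0.4715i - 0.0209j - 0.5097k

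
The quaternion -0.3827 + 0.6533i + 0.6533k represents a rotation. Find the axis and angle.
axis = (√2/2, 0, √2/2), θ = 5π/4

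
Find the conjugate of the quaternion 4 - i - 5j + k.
4 + i + 5j - k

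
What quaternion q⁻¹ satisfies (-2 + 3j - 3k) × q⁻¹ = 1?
-0.0909 - 0.1364j + 0.1364k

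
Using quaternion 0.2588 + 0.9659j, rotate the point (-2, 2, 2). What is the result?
(2.732, 2, -0.732)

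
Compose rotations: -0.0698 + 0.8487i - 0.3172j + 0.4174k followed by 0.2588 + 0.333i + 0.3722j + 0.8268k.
-0.5277 + 0.614i + 0.4546j - 0.3712k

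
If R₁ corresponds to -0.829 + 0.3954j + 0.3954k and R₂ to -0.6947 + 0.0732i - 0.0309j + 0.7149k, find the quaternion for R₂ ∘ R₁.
0.3055 - 0.3556i - 0.278j - 0.8384k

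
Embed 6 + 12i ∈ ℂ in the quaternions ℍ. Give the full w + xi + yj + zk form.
6 + 12i + 0j + 0k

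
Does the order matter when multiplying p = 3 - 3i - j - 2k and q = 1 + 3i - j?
Yes: pq = 11 + 4i - 10j + 4k ≠ 11 + 8i + 2j - 8k = qp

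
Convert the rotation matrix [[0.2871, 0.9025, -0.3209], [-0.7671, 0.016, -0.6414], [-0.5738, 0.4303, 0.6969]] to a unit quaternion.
0.7071 + 0.3789i + 0.0894j - 0.5903k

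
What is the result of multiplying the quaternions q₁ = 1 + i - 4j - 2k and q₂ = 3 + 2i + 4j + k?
19 + 9i - 13j + 7k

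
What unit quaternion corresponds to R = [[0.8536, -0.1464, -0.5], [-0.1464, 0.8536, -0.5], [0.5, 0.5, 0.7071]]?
0.9239 + 0.2706i - 0.2706j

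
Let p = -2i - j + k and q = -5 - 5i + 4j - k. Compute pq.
-5 + 7i - 2j - 18k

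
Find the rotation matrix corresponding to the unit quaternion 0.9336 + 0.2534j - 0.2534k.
[[0.7432, 0.4731, 0.4731], [-0.4731, 0.8716, -0.1284], [-0.4731, -0.1284, 0.8716]]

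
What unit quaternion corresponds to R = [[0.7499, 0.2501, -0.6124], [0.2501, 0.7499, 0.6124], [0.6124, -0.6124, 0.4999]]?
0.866 - 0.3536i - 0.3536j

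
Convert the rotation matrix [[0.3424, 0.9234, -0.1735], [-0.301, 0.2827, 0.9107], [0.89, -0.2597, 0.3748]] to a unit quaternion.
0.7071 - 0.4138i - 0.376j - 0.4329k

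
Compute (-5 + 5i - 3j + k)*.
-5 - 5i + 3j - k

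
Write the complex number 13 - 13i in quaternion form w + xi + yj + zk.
13 - 13i + 0j + 0k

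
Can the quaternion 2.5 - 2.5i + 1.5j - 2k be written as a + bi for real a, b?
No. The quaternion 2.5 - 2.5i + 1.5j - 2k has j-coefficient y = 1.5 and k-coefficient z = -2, not both zero, so it does not lie in the complex subalgebra spanned by 1 and i.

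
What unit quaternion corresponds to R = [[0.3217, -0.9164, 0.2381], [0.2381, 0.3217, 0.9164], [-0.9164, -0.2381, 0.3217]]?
0.7009 - 0.4118i + 0.4118j + 0.4118k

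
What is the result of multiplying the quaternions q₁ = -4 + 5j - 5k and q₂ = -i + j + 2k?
5 + 19i + j - 3k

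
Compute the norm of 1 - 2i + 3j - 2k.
√18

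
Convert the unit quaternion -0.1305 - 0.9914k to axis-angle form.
axis = (0, 0, -1), θ = 195°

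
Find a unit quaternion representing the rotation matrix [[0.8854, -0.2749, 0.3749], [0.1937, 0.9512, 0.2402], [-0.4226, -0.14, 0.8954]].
0.9659 - 0.0984i + 0.2064j + 0.1213k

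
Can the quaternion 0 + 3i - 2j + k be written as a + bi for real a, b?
No. The quaternion 3i - 2j + k has j-coefficient y = -2 and k-coefficient z = 1, not both zero, so it does not lie in the complex subalgebra spanned by 1 and i.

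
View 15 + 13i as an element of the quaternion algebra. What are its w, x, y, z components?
15 + 13i + 0j + 0k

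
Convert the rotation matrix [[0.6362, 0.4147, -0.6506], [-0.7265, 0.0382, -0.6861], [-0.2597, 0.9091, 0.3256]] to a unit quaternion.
0.7071 + 0.564i - 0.1382j - 0.4035k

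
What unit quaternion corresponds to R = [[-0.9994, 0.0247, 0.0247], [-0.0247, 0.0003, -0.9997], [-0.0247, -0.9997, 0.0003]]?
-0.0175 - 0.707j + 0.707k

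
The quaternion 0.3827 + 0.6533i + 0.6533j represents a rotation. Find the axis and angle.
axis = (√2/2, √2/2, 0), θ = 3π/4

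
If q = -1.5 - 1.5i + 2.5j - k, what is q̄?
-1.5 + 1.5i - 2.5j + k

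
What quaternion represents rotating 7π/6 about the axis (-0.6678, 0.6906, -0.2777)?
-0.2588 - 0.645i + 0.6671j - 0.2682k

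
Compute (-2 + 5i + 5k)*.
-2 - 5i - 5k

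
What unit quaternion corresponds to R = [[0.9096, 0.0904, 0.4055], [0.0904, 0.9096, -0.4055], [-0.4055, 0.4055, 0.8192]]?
0.9537 + 0.2126i + 0.2126j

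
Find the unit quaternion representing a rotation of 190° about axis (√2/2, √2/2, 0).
-0.0872 + 0.7044i + 0.7044j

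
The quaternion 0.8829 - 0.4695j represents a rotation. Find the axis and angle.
axis = (0, -1, 0), θ = 56°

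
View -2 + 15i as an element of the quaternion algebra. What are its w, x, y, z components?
-2 + 15i + 0j + 0k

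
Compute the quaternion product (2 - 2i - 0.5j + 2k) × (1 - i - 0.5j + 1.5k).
-3.25 - 3.75i - 0.5j + 5.5k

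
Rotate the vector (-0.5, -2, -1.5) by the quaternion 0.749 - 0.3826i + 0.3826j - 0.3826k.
(-2.067, -0.817, 1.25)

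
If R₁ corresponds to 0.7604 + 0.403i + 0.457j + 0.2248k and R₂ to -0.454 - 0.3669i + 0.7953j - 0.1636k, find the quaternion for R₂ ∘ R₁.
-0.524 - 0.2084i + 0.4138j - 0.7146k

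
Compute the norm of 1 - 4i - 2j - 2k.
5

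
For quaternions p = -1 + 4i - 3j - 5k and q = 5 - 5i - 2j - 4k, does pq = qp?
No: pq = -11 + 27i + 28j - 44k ≠ -11 + 23i - 54j + 2k = qp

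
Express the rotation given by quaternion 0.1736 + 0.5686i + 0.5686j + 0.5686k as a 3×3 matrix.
[[-0.2932, 0.4492, 0.844], [0.844, -0.2932, 0.4492], [0.4492, 0.844, -0.2932]]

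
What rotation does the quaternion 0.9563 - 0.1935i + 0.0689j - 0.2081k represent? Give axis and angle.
axis = (-0.6618, 0.2356, -0.7117), θ = 34°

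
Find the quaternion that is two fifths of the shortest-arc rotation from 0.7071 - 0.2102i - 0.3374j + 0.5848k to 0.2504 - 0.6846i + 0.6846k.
0.5613 - 0.4323i - 0.2159j + 0.6719k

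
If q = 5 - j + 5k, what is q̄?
5 + j - 5k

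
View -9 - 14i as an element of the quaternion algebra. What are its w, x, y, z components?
-9 - 14i + 0j + 0k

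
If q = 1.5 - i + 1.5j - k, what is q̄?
1.5 + i - 1.5j + k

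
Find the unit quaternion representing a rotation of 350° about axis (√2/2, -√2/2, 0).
-0.9962 + 0.0616i - 0.0616j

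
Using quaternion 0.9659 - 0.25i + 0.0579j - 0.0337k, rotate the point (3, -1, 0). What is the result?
(2.937, -1.155, 0.202)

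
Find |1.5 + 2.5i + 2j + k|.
3.674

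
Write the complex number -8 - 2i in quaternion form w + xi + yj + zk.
-8 - 2i + 0j + 0k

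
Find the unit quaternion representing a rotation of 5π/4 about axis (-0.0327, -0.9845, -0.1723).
-0.3827 - 0.0302i - 0.9096j - 0.1592k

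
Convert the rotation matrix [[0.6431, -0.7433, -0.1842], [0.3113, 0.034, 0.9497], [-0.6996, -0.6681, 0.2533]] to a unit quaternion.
0.6947 - 0.5822i + 0.1855j + 0.3795k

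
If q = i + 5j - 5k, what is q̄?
-i - 5j + 5k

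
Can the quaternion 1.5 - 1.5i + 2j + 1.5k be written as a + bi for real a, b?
No. The quaternion 1.5 - 1.5i + 2j + 1.5k has j-coefficient y = 2 and k-coefficient z = 1.5, not both zero, so it does not lie in the complex subalgebra spanned by 1 and i.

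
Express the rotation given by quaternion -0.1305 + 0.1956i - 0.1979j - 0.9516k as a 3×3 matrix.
[[-0.8894, -0.3258, -0.3206], [0.1709, -0.8876, 0.4277], [-0.4239, 0.3256, 0.8452]]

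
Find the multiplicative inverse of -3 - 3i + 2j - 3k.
-0.0968 + 0.0968i - 0.0645j + 0.0968k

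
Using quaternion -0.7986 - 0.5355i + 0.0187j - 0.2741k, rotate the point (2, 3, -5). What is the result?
(-0.994, 5.992, 1.053)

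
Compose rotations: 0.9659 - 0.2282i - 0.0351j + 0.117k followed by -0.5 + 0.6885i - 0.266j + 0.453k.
-0.3882 + 0.7639i - 0.4233j + 0.2942k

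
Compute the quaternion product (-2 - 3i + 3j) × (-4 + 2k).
8 + 18i - 6j - 4k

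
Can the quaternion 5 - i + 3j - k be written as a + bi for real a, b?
No. The quaternion 5 - i + 3j - k has j-coefficient y = 3 and k-coefficient z = -1, not both zero, so it does not lie in the complex subalgebra spanned by 1 and i.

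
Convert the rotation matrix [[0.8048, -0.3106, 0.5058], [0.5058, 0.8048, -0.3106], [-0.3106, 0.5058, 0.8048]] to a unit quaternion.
0.9239 + 0.2209i + 0.2209j + 0.2209k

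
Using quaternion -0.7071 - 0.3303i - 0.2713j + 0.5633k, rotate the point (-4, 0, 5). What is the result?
(-0.815, -1.394, 6.196)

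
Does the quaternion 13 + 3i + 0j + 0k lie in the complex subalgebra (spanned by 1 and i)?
Yes. The quaternion 13 + 3i has j- and k-coefficients y = z = 0, so it lies in the complex subalgebra spanned by 1 and i.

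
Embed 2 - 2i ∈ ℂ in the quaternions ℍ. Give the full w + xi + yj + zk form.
2 - 2i + 0j + 0k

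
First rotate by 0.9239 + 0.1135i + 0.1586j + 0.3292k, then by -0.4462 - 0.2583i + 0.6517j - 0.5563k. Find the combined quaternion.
-0.3032 + 0.0135i + 0.5532j - 0.7758k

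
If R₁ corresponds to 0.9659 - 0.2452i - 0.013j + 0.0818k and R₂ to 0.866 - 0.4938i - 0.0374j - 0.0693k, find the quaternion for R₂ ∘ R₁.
0.7206 - 0.6933i + 0.01j + 0.0012k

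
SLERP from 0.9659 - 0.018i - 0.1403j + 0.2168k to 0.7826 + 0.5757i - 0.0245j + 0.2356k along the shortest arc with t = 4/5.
0.8488 + 0.4686i - 0.0501j + 0.2397k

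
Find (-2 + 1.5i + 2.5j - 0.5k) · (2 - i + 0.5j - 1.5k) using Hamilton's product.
-4.5 + 1.5i + 6.75j + 5.25k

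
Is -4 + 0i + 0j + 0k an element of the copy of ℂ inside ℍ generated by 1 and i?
Yes. The quaternion -4 has j- and k-coefficients y = z = 0, so it lies in the complex subalgebra spanned by 1 and i.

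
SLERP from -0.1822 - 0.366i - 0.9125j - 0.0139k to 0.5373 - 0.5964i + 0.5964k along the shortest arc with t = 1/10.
-0.0987 - 0.4433i - 0.8879j + 0.0737k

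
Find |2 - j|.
√5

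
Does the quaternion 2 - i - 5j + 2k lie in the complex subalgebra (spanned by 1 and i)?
No. The quaternion 2 - i - 5j + 2k has j-coefficient y = -5 and k-coefficient z = 2, not both zero, so it does not lie in the complex subalgebra spanned by 1 and i.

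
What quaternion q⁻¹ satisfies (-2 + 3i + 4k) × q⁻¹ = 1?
-0.069 - 0.1034i - 0.1379k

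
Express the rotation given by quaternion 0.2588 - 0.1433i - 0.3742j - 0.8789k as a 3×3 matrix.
[[-0.825, 0.5622, 0.0582], [-0.3477, -0.586, 0.7319], [0.4456, 0.5836, 0.6789]]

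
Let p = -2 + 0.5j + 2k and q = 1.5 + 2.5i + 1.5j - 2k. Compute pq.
0.25 - 9i + 2.75j + 5.75k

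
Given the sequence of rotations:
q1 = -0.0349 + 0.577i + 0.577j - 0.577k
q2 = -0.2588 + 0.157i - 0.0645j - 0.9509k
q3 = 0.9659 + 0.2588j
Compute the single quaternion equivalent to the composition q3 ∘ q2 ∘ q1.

q2 · q1 = -0.593 + 0.4311i - 0.6052j + 0.3103k
q3 · q2 · q1 = -0.4162 + 0.4967i - 0.738j + 0.1882k
-0.4162 + 0.4967i - 0.738j + 0.1882k


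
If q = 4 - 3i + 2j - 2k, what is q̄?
4 + 3i - 2j + 2k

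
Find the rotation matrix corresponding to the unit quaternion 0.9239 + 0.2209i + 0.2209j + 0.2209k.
[[0.8048, -0.3106, 0.5058], [0.5058, 0.8048, -0.3106], [-0.3106, 0.5058, 0.8048]]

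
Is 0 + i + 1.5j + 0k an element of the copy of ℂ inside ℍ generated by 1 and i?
No. The quaternion i + 1.5j has j-coefficient y = 1.5 and k-coefficient z = 0, not both zero, so it does not lie in the complex subalgebra spanned by 1 and i.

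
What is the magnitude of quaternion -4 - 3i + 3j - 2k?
√38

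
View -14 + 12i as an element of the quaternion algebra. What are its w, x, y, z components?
-14 + 12i + 0j + 0k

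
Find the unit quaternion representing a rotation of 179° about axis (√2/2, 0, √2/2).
0.0087 + 0.7071i + 0.7071k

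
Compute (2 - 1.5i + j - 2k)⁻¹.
0.1778 + 0.1333i - 0.0889j + 0.1778k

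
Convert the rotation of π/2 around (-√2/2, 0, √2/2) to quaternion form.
0.7071 - 0.5i + 0.5k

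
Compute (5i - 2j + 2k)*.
-5i + 2j - 2k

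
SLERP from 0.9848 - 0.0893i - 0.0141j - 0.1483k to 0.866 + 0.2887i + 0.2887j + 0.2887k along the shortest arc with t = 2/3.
0.9545 + 0.1691i + 0.1959j + 0.148k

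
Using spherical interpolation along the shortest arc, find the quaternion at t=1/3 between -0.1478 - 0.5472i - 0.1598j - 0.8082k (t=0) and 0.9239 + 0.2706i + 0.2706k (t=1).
-0.474 - 0.5125i - 0.1185j - 0.7061k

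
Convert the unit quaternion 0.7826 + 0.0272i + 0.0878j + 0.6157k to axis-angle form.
axis = (0.0437, 0.141, 0.989), θ = 77°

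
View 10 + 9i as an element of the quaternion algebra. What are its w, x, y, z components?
10 + 9i + 0j + 0k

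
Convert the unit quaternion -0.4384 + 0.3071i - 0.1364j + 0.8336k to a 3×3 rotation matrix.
[[-0.427, 0.6471, 0.6316], [-0.8147, -0.5784, 0.0419], [0.3924, -0.4967, 0.7742]]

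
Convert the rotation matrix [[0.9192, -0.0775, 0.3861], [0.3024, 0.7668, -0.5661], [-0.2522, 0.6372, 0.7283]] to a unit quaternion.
0.9239 + 0.3256i + 0.1727j + 0.1028k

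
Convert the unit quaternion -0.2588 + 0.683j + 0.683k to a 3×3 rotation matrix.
[[-0.866, 0.3535, -0.3535], [-0.3535, 0.067, 0.933], [0.3535, 0.933, 0.067]]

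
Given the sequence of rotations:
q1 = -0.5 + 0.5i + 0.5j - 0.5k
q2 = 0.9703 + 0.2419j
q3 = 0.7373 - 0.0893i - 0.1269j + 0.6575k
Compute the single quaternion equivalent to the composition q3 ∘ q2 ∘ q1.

q2 · q1 = -0.6061 + 0.3642i + 0.3642j - 0.6061k
q3 · q2 · q1 = 0.0304 + 0.1601i + 0.5308j - 0.8317k
0.0304 + 0.1601i + 0.5308j - 0.8317k


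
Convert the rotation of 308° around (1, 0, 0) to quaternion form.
-0.8988 + 0.4384i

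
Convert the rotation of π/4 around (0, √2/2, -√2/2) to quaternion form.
0.9239 + 0.2706j - 0.2706k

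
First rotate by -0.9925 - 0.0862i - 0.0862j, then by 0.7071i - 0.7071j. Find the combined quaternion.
-0.7018i + 0.7018j - 0.1219k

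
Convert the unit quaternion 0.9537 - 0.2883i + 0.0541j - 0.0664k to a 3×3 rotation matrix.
[[0.9853, 0.0955, 0.1415], [-0.1578, 0.8249, 0.5427], [-0.0649, -0.5571, 0.8279]]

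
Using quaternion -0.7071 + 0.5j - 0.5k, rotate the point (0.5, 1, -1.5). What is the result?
(0.354, 1.604, -0.896)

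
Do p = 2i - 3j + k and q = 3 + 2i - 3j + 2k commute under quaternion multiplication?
No: pq = -15 + 3i - 11j + 3k ≠ -15 + 9i - 7j + 3k = qp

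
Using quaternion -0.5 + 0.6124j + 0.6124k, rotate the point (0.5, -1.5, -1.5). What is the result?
(-0.25, -1.806, -1.194)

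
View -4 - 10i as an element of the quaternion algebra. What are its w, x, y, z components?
-4 - 10i + 0j + 0k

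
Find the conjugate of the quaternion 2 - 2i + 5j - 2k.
2 + 2i - 5j + 2k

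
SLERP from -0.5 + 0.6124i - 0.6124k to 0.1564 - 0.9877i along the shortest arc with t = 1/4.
-0.438 + 0.7581i - 0.4832k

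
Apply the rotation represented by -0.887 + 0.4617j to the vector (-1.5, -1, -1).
(-0.041, -1, -1.802)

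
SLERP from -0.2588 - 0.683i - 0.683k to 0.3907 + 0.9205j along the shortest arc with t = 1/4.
-0.3731 - 0.6125i - 0.3323j - 0.6125k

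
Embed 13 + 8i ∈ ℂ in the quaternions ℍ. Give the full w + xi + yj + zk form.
13 + 8i + 0j + 0k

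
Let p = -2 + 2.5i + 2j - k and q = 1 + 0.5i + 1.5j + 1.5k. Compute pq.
-4.75 + 6i - 5.25j - 1.25k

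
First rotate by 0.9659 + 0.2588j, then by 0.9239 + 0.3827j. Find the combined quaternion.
0.7934 + 0.6088j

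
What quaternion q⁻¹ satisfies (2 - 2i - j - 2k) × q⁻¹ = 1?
0.1538 + 0.1538i + 0.0769j + 0.1538k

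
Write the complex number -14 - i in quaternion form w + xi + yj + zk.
-14 - i + 0j + 0k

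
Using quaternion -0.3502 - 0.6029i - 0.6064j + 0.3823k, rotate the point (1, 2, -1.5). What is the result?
(2.025, 1.754, -0.275)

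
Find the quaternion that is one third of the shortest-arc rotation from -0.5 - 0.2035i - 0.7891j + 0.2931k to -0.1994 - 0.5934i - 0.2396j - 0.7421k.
-0.4949 - 0.4328i - 0.7471j - 0.0978k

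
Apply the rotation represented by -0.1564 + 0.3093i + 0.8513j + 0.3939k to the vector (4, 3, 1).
(-1.112, 3.876, 3.121)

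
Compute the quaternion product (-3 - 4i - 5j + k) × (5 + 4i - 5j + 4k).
-28 - 47i + 10j + 33k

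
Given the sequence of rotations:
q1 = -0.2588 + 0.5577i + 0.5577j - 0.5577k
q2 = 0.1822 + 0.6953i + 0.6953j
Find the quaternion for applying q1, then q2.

q2 · q1 = -0.8227 - 0.4661i + 0.3094j - 0.1016k
-0.8227 - 0.4661i + 0.3094j - 0.1016k


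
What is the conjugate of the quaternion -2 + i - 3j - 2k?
-2 - i + 3j + 2k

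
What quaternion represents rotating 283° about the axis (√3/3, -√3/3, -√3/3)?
-0.7826 + 0.3594i - 0.3594j - 0.3594k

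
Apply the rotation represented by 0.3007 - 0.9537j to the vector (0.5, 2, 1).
(-0.983, 2, -0.532)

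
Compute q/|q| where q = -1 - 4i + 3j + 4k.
-0.1543 - 0.6172i + 0.4629j + 0.6172k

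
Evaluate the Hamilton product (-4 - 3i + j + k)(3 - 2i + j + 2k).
-21 + 3j - 6k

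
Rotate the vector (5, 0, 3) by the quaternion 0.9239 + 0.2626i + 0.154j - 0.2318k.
(4.714, -3.407, 0.412)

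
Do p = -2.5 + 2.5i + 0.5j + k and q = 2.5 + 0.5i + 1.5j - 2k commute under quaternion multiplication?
No: pq = -6.25 + 2.5i + 3j + 11k ≠ -6.25 + 7.5i - 8j + 4k = qp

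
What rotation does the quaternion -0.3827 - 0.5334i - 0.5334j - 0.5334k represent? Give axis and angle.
axis = (-√3/3, -√3/3, -√3/3), θ = 5π/4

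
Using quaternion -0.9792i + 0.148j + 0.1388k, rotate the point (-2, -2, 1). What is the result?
(-1.527, 2.533, -0.5)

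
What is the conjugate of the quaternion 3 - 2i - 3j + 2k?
3 + 2i + 3j - 2k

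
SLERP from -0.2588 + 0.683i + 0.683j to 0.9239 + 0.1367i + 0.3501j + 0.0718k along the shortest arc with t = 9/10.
0.8628 + 0.2343i + 0.4424j + 0.07k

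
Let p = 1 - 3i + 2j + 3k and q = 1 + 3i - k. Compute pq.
13 - 2i + 8j - 4k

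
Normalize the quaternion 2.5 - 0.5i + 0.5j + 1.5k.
0.8333 - 0.1667i + 0.1667j + 0.5k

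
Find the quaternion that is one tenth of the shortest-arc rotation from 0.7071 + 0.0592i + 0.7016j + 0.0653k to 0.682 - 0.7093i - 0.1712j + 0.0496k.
0.761 - 0.0366i + 0.6441j + 0.0685k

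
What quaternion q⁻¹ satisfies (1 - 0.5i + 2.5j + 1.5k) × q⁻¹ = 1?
0.1026 + 0.0513i - 0.2564j - 0.1538k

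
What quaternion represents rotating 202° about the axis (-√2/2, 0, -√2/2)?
-0.1908 - 0.6941i - 0.6941k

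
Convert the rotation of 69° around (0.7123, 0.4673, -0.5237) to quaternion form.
0.8241 + 0.4035i + 0.2647j - 0.2966k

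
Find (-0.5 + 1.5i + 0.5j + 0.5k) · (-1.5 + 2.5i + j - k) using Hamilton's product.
-3 - 4.5i + 1.5j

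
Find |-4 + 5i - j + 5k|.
√67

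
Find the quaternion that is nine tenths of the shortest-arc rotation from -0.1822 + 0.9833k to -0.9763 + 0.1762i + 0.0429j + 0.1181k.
-0.9545 + 0.1679i + 0.0409j + 0.2431k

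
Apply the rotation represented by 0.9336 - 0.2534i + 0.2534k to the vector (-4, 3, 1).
(-5.034, 0.81, -0.034)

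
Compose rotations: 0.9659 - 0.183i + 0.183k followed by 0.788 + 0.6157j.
0.7611 - 0.0315i + 0.5947j + 0.2569k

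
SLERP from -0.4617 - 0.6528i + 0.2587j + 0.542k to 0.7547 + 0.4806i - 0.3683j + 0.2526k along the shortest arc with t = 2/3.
-0.7184 - 0.5929i + 0.3632j + 0.0224k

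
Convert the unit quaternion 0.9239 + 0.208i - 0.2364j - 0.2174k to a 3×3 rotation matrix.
[[0.7937, 0.3034, -0.5273], [-0.5001, 0.8189, -0.2816], [0.3464, 0.4871, 0.8017]]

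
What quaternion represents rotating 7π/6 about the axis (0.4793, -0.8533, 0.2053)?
-0.2588 + 0.463i - 0.8242j + 0.1983k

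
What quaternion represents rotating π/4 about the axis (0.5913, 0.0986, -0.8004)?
0.9239 + 0.2263i + 0.0377j - 0.3063k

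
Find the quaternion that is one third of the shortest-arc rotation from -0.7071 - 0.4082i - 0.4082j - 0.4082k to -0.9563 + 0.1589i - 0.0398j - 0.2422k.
-0.8456 - 0.2297i - 0.3019j - 0.3755k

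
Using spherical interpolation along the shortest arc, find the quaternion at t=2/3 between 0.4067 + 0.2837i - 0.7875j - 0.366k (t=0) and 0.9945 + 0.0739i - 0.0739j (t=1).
0.9029 + 0.1678i - 0.3681j - 0.1455k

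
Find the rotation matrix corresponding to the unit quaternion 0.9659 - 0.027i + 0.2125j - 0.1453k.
[[0.8675, 0.2692, 0.4184], [-0.2922, 0.9563, -0.0096], [-0.4027, -0.1139, 0.9082]]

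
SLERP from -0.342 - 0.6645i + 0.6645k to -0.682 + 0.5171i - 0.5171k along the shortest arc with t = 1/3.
0.0175 - 0.707i + 0.707k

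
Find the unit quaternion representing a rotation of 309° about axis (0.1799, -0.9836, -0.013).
-0.9026 + 0.0774i - 0.4235j - 0.0056k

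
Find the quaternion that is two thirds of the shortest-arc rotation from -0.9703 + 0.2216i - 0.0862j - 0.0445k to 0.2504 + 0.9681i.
-0.6919 - 0.7204i - 0.0424j - 0.0219k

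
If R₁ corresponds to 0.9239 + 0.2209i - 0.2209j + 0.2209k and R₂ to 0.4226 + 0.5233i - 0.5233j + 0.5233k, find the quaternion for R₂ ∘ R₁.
0.0436 + 0.5768i - 0.5768j + 0.5768k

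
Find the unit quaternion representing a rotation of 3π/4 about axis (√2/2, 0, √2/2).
0.3827 + 0.6533i + 0.6533k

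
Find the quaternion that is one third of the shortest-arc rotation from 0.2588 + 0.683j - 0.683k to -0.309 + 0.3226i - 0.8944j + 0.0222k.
0.2962 - 0.1181i + 0.8106j - 0.4912k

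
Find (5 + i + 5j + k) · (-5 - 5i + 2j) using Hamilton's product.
-30 - 32i - 20j + 22k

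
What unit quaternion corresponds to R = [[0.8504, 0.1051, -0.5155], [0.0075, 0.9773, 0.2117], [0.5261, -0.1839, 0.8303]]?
0.9563 - 0.1034i - 0.2723j - 0.0255k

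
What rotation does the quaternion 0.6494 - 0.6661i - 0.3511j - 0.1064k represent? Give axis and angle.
axis = (-0.8759, -0.4617, -0.1399), θ = 99°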